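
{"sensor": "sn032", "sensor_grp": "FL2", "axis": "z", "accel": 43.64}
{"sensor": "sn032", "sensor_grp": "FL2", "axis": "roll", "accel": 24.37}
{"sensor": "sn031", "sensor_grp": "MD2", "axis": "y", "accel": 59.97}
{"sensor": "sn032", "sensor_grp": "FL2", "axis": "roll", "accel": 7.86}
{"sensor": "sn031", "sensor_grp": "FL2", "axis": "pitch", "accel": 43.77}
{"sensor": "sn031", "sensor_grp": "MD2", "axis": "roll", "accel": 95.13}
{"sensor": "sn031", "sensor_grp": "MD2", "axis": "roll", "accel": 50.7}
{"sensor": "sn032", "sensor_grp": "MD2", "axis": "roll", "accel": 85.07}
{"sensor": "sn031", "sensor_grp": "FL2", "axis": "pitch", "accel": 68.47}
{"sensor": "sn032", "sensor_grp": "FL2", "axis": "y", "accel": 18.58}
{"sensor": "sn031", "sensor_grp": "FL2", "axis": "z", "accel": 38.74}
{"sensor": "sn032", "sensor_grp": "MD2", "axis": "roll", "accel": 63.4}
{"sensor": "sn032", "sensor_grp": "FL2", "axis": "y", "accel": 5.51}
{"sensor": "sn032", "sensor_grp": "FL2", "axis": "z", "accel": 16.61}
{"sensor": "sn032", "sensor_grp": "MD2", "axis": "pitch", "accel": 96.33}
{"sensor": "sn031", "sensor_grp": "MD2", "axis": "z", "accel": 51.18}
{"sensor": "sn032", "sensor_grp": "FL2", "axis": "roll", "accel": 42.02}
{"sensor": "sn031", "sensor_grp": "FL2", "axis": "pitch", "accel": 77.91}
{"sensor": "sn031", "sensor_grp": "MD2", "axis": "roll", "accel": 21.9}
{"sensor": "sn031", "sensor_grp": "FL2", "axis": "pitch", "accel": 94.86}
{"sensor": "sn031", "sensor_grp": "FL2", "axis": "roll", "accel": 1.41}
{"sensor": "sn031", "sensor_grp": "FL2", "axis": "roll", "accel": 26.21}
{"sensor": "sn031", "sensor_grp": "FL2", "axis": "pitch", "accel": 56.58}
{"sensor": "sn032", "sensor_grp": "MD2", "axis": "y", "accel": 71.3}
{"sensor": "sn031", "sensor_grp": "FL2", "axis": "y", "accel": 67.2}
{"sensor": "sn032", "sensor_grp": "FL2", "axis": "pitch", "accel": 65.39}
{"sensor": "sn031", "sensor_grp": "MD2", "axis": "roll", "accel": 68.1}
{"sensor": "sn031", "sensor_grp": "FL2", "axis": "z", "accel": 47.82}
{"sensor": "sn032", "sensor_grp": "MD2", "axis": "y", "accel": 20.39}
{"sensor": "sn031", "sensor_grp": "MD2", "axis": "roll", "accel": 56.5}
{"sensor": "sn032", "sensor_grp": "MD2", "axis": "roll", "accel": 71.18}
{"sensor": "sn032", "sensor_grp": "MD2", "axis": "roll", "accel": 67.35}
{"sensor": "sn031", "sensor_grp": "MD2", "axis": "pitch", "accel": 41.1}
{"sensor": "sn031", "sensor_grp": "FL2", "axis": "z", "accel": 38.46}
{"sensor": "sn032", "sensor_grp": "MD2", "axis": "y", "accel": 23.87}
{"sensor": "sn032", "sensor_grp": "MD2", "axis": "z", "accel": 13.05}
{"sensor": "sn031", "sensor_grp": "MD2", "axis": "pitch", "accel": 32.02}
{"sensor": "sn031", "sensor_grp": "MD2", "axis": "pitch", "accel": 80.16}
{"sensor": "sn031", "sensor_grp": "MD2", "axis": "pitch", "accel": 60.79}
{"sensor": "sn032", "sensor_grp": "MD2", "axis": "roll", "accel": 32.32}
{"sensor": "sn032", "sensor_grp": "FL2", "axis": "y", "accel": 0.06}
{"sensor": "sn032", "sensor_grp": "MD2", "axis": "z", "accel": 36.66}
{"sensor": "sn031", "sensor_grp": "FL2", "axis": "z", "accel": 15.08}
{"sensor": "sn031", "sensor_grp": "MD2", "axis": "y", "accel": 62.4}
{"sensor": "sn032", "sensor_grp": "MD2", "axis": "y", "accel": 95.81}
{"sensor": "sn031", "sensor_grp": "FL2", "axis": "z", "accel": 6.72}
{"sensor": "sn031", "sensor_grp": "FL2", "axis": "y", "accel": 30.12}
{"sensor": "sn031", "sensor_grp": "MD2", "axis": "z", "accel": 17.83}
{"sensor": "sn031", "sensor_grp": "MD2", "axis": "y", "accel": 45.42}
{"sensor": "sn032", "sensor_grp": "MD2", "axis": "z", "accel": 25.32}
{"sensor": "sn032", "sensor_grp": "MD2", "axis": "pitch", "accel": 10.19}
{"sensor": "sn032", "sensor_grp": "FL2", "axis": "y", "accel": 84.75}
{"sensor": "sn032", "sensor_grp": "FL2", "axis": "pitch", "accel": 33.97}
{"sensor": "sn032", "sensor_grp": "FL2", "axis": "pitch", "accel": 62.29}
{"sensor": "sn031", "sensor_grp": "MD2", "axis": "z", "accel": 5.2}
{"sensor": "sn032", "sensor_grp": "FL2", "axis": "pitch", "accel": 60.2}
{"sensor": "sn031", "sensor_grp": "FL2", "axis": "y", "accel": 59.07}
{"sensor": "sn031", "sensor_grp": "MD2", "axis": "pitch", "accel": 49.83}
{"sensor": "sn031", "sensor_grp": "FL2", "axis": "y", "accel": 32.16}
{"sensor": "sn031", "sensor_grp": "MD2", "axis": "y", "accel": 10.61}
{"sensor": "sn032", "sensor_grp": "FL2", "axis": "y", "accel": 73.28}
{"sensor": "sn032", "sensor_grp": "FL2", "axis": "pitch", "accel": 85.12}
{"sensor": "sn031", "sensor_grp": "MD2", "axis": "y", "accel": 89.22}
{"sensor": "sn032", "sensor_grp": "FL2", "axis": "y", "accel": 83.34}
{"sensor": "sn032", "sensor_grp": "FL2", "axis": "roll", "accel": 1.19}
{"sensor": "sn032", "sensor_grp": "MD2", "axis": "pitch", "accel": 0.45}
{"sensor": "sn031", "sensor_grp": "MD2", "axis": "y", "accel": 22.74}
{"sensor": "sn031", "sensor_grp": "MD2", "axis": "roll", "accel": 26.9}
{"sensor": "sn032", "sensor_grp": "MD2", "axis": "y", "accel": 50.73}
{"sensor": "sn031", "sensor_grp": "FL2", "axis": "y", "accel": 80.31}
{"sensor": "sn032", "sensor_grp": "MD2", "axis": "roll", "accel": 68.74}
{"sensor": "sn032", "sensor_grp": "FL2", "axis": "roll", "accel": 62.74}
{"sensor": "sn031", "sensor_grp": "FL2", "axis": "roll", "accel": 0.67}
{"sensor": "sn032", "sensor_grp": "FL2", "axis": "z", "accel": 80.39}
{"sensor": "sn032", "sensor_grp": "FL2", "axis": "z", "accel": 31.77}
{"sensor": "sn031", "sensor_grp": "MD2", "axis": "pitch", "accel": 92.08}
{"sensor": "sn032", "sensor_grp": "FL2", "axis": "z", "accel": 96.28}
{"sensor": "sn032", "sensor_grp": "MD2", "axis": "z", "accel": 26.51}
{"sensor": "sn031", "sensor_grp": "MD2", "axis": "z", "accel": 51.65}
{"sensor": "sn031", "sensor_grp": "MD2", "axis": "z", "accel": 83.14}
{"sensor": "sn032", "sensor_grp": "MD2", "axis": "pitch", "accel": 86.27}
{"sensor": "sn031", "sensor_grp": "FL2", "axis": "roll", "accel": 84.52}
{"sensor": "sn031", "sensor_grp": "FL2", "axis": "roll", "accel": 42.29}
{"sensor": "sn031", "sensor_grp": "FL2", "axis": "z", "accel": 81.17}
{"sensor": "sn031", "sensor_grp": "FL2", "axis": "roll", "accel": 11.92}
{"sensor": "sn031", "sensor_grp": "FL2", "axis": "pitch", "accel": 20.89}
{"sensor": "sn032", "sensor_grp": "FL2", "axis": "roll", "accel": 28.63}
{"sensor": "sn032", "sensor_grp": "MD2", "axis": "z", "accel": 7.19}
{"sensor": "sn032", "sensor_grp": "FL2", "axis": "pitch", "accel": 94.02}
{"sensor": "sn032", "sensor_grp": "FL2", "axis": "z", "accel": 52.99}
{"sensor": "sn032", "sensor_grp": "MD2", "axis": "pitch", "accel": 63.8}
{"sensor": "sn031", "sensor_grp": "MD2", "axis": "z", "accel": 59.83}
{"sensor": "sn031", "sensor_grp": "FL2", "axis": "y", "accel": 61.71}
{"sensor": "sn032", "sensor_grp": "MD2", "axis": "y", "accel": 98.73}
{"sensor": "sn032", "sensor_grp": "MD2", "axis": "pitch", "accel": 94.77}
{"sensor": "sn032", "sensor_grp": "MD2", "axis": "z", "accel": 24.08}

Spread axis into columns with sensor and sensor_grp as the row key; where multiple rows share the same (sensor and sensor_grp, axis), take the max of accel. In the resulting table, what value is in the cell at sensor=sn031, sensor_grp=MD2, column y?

Rows with sensor=sn031, sensor_grp=MD2 and axis=y: accel values are 59.97, 62.4, 45.42, 10.61, 89.22, 22.74.
max(59.97, 62.4, 45.42, 10.61, 89.22, 22.74) = 89.22.

89.22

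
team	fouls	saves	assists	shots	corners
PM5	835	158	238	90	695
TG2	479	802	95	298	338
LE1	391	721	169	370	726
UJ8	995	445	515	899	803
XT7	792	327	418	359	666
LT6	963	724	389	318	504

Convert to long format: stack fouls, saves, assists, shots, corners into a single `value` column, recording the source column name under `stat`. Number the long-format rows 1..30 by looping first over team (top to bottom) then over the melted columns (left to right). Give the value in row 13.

30 rows total (6 × 5). Row 13: index ⌊(13-1)/5⌋ = 2 into team → LE1; (13-1) mod 5 = 2 into the melted columns → assists.
So row 13 is (LE1, assists, 169); value = 169.

169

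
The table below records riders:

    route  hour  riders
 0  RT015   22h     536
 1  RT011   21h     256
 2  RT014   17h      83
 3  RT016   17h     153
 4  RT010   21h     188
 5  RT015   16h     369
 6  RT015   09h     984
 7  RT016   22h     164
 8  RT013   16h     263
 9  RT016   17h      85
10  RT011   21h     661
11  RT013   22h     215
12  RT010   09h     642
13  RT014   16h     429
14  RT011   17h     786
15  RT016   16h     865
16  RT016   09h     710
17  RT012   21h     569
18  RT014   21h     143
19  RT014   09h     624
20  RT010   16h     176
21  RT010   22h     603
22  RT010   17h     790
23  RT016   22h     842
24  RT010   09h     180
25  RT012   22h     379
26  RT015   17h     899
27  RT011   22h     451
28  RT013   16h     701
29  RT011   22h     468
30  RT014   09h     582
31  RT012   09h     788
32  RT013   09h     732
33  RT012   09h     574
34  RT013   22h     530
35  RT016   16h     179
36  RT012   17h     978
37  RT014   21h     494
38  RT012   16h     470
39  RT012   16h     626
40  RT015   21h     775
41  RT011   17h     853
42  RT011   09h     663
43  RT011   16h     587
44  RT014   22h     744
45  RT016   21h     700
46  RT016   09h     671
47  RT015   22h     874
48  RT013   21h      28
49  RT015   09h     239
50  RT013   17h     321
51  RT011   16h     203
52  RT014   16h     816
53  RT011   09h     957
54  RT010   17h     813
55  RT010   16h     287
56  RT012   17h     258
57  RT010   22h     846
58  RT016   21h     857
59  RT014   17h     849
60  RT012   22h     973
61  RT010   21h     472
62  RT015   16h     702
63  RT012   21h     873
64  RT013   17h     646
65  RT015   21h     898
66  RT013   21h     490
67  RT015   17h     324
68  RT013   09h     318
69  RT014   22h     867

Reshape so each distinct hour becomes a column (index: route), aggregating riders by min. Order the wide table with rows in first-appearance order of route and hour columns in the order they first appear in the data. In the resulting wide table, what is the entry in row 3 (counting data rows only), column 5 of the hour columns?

With rows in first-appearance order of route, row 3 is route=RT014. hour columns in first-appearance order: 22h, 21h, 17h, 16h, 09h; column 5 is 09h.
Long rows with route=RT014, hour=09h: min(624, 582) = 582.

582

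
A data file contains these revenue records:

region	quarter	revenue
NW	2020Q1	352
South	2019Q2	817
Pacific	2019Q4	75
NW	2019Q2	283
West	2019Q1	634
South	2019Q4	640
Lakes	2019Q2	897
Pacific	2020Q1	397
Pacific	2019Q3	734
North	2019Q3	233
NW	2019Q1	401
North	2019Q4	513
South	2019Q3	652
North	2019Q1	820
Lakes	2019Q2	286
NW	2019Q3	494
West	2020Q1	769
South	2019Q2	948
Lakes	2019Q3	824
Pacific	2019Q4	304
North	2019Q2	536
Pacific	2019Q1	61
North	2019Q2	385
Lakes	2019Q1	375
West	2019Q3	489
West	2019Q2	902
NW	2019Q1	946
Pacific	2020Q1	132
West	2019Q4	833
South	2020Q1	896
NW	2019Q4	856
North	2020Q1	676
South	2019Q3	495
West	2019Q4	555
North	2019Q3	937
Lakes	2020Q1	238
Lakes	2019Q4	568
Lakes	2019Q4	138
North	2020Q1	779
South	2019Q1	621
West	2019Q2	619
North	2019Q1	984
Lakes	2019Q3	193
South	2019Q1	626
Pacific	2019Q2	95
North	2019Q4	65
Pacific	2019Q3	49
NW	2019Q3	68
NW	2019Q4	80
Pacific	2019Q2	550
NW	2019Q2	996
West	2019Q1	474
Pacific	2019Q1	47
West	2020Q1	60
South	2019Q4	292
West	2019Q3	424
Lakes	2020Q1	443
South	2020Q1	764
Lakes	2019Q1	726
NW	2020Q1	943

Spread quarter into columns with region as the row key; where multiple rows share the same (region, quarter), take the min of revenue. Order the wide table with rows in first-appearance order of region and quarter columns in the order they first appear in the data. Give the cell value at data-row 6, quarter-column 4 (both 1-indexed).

820

With rows in first-appearance order of region, row 6 is region=North. quarter columns in first-appearance order: 2020Q1, 2019Q2, 2019Q4, 2019Q1, 2019Q3; column 4 is 2019Q1.
Long rows with region=North, quarter=2019Q1: min(820, 984) = 820.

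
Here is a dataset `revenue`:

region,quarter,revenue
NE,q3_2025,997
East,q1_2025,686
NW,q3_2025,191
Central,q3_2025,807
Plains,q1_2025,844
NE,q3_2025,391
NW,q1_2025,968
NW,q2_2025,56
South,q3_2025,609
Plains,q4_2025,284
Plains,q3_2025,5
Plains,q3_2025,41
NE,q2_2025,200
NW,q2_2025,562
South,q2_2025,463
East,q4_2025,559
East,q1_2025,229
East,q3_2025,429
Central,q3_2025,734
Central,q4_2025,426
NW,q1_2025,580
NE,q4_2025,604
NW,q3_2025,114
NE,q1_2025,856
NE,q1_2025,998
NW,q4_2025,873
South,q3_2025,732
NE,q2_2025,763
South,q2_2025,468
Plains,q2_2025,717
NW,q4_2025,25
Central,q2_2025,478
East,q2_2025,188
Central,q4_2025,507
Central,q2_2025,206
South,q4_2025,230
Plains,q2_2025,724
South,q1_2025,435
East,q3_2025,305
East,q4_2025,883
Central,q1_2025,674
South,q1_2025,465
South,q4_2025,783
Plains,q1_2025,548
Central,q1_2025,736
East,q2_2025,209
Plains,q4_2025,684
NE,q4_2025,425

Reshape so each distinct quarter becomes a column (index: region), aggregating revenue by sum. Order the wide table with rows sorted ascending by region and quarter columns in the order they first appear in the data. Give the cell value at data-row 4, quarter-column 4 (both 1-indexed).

With rows sorted ascending by region, row 4 is region=NW. quarter columns in first-appearance order: q3_2025, q1_2025, q2_2025, q4_2025; column 4 is q4_2025.
Long rows with region=NW, quarter=q4_2025: 873 + 25 = 898.

898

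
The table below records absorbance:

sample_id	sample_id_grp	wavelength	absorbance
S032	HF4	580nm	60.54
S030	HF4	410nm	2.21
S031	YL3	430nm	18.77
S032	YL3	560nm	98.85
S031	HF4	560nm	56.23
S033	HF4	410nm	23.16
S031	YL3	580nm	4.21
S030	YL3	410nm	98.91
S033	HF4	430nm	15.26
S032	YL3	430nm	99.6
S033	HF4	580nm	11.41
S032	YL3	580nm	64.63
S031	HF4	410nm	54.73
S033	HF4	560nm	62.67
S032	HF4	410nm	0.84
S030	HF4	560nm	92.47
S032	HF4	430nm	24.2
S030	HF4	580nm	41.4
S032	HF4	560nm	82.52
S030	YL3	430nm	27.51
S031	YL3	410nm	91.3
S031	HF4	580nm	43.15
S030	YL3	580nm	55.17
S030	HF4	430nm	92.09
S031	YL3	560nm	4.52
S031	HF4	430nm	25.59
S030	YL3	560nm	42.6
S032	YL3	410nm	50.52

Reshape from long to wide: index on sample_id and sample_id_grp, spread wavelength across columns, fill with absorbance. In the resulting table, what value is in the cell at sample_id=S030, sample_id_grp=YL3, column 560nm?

Wide layout: rows indexed by sample_id and sample_id_grp, columns are the 4 distinct wavelength values (580nm, 410nm, 430nm, 560nm).
Cell (sample_id=S030, sample_id_grp=YL3, wavelength=560nm) draws from the long row where sample_id=S030, sample_id_grp=YL3 and wavelength=560nm, which has absorbance=42.6.

42.6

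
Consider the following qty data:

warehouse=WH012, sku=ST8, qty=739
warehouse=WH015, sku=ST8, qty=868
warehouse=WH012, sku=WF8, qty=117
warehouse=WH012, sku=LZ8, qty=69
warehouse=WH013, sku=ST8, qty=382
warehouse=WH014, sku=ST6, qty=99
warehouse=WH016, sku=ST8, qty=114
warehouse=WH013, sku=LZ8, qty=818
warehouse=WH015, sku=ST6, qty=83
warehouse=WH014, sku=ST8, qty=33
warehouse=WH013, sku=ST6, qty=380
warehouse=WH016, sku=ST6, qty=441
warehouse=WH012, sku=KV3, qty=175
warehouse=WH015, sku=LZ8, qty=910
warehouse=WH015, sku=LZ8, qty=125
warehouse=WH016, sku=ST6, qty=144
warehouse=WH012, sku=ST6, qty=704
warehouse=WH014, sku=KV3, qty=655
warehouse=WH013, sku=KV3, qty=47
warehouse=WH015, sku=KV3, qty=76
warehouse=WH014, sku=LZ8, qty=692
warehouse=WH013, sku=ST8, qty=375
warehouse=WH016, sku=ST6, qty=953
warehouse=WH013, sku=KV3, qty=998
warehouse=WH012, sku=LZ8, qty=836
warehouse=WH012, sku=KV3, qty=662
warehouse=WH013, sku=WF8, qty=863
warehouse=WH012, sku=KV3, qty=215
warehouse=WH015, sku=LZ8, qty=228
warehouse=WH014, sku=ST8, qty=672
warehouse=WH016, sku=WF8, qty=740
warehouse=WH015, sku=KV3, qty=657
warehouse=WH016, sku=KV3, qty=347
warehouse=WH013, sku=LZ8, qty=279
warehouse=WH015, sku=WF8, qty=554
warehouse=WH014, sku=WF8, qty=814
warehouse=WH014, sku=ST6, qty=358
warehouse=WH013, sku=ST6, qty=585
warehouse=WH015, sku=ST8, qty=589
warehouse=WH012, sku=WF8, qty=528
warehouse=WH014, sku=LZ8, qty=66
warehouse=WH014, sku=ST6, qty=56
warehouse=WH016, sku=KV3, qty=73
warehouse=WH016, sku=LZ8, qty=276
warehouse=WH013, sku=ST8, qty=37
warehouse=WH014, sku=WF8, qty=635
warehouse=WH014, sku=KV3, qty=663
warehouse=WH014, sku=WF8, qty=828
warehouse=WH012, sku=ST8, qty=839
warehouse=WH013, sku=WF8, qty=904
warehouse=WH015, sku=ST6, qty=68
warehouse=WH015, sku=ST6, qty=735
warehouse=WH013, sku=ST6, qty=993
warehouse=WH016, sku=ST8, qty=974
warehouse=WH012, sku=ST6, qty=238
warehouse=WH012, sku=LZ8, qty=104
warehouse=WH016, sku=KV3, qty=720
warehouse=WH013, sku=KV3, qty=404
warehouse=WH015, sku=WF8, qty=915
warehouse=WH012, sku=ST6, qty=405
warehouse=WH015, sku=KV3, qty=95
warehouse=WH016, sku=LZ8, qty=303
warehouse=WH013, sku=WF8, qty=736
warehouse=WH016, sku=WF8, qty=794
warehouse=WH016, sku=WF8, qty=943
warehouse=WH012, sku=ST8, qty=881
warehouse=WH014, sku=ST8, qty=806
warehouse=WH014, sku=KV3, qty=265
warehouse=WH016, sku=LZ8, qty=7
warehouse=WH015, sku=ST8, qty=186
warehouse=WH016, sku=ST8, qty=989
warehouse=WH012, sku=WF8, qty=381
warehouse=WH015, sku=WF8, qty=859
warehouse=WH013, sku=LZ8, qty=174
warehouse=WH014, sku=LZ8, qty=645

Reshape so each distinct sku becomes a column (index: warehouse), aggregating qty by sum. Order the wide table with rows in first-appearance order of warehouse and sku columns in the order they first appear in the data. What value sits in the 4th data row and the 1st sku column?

1511

With rows in first-appearance order of warehouse, row 4 is warehouse=WH014. sku columns in first-appearance order: ST8, WF8, LZ8, ST6, KV3; column 1 is ST8.
Long rows with warehouse=WH014, sku=ST8: 33 + 672 + 806 = 1511.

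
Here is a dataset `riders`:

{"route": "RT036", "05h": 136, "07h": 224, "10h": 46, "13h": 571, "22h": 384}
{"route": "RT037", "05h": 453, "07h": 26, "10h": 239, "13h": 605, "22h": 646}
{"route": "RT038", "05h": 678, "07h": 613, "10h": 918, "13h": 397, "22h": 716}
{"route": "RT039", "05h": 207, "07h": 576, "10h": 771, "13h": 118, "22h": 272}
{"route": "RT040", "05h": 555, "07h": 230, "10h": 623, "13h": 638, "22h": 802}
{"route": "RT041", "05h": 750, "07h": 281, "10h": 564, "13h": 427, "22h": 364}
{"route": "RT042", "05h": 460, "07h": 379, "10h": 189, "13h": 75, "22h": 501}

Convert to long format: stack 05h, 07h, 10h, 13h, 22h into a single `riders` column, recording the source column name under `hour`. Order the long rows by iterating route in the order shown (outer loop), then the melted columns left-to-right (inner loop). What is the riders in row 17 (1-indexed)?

576

35 rows total (7 × 5). Row 17: index ⌊(17-1)/5⌋ = 3 into route → RT039; (17-1) mod 5 = 1 into the melted columns → 07h.
So row 17 is (RT039, 07h, 576); riders = 576.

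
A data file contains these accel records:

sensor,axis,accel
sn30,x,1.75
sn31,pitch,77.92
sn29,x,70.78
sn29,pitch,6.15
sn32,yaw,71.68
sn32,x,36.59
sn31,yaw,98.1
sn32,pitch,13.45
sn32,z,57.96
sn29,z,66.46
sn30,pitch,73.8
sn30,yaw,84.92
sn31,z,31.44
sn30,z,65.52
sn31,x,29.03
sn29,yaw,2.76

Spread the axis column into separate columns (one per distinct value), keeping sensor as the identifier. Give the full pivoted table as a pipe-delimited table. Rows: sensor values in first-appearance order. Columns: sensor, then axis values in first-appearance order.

Columns: sensor plus the 4 distinct axis values (x, pitch, yaw, z).
For example, row sn30 column x takes accel=1.75 from the long row (sn30, x).

| sensor | x | pitch | yaw | z |
| sn30 | 1.75 | 73.8 | 84.92 | 65.52 |
| sn31 | 29.03 | 77.92 | 98.1 | 31.44 |
| sn29 | 70.78 | 6.15 | 2.76 | 66.46 |
| sn32 | 36.59 | 13.45 | 71.68 | 57.96 |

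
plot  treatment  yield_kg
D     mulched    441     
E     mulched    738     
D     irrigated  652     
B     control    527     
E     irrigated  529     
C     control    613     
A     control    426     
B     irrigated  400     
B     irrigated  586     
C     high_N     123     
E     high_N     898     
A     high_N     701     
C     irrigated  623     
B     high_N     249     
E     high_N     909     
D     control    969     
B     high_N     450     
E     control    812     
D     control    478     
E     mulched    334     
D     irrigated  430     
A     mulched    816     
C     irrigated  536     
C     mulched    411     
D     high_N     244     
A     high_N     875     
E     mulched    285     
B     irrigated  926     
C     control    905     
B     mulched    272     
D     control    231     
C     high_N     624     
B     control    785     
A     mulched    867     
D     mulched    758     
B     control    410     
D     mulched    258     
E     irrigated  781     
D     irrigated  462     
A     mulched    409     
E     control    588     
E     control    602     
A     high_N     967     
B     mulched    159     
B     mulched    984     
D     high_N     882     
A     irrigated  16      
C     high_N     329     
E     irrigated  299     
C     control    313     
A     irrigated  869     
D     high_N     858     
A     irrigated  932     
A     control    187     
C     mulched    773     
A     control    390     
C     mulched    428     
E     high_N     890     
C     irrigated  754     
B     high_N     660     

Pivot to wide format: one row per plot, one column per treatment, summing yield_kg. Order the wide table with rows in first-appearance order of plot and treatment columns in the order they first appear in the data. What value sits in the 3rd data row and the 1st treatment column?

With rows in first-appearance order of plot, row 3 is plot=B. treatment columns in first-appearance order: mulched, irrigated, control, high_N; column 1 is mulched.
Long rows with plot=B, treatment=mulched: 272 + 159 + 984 = 1415.

1415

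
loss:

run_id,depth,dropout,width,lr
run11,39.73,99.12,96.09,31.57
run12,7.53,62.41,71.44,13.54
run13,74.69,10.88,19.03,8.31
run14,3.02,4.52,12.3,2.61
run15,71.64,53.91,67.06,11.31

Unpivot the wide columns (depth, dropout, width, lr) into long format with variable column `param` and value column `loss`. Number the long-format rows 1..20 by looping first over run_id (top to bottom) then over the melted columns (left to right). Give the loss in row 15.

12.3

20 rows total (5 × 4). Row 15: index ⌊(15-1)/4⌋ = 3 into run_id → run14; (15-1) mod 4 = 2 into the melted columns → width.
So row 15 is (run14, width, 12.3); loss = 12.3.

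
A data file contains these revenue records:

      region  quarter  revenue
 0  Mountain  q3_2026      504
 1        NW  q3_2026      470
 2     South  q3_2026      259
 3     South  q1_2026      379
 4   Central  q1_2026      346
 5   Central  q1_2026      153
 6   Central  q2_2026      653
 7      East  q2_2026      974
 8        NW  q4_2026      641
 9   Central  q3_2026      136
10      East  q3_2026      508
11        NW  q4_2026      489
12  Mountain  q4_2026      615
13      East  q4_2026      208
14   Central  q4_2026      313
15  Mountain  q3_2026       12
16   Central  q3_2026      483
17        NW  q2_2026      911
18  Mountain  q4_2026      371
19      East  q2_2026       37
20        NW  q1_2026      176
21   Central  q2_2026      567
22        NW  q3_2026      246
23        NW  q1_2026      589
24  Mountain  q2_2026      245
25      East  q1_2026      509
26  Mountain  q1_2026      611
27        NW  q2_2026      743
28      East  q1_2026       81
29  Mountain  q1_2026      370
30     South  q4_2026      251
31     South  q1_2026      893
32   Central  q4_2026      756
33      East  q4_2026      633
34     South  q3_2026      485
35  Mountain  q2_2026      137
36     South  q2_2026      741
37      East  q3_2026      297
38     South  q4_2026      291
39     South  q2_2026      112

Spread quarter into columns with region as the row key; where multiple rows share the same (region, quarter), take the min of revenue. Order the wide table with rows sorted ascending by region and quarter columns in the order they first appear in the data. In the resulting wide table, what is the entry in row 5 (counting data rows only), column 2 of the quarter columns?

With rows sorted ascending by region, row 5 is region=South. quarter columns in first-appearance order: q3_2026, q1_2026, q2_2026, q4_2026; column 2 is q1_2026.
Long rows with region=South, quarter=q1_2026: min(379, 893) = 379.

379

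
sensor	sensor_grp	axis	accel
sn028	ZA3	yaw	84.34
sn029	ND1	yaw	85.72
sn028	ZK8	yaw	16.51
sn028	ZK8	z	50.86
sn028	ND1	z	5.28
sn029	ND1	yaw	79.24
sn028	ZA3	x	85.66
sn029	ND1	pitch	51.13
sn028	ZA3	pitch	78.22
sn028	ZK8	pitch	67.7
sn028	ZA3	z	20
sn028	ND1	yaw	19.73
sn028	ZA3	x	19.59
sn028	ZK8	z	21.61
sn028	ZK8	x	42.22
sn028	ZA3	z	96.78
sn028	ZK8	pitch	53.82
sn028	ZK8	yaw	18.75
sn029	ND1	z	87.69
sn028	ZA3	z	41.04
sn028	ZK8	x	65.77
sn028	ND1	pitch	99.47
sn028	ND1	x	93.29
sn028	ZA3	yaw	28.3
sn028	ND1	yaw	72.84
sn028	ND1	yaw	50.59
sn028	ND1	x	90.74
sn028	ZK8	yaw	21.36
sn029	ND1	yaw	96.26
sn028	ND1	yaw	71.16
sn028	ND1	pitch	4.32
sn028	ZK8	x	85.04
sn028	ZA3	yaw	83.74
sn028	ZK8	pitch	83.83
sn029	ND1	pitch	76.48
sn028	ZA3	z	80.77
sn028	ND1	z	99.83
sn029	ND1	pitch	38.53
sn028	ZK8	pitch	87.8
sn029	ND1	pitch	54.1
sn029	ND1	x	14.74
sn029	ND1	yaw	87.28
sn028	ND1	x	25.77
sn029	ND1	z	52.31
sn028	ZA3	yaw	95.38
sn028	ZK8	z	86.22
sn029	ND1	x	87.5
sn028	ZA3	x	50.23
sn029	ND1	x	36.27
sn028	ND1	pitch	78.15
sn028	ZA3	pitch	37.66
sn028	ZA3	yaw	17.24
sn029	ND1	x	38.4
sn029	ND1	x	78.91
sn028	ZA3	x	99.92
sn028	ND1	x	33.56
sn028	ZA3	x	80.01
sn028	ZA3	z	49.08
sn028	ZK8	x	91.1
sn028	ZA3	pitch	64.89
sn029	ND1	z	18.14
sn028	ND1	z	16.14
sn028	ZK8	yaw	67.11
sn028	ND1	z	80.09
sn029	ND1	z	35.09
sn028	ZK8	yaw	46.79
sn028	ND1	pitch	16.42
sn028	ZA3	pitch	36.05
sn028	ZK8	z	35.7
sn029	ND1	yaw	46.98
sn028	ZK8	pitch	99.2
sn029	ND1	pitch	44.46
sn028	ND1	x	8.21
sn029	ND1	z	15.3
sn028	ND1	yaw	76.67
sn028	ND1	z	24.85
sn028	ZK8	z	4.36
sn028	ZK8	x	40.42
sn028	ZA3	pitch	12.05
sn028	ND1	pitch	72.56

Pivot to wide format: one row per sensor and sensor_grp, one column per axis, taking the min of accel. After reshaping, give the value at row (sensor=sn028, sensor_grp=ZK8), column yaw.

16.51

Rows with sensor=sn028, sensor_grp=ZK8 and axis=yaw: accel values are 16.51, 18.75, 21.36, 67.11, 46.79.
min(16.51, 18.75, 21.36, 67.11, 46.79) = 16.51.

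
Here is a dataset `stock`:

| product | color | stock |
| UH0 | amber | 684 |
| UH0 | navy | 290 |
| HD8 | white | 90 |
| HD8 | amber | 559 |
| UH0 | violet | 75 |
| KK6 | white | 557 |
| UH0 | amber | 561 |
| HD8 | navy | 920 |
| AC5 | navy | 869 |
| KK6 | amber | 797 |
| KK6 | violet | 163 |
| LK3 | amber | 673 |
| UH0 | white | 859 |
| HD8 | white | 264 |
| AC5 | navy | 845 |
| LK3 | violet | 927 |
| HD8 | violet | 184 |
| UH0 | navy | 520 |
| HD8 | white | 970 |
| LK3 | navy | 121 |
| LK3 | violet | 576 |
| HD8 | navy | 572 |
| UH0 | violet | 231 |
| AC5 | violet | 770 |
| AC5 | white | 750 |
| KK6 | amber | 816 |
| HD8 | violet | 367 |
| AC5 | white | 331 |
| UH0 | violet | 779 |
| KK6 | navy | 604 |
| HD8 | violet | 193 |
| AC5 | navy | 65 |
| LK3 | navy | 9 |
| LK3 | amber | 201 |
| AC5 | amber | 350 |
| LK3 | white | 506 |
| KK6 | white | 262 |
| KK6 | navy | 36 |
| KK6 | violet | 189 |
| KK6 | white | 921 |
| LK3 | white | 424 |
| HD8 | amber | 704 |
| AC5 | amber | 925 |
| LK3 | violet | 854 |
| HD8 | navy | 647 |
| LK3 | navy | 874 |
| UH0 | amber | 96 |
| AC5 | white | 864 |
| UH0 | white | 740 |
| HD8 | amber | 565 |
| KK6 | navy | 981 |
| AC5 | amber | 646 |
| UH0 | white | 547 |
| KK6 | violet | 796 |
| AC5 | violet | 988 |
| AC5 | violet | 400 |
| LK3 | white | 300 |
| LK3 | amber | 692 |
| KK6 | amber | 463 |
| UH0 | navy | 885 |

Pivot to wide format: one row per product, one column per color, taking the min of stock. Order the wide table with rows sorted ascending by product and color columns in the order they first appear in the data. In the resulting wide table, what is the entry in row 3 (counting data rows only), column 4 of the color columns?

163

With rows sorted ascending by product, row 3 is product=KK6. color columns in first-appearance order: amber, navy, white, violet; column 4 is violet.
Long rows with product=KK6, color=violet: min(163, 189, 796) = 163.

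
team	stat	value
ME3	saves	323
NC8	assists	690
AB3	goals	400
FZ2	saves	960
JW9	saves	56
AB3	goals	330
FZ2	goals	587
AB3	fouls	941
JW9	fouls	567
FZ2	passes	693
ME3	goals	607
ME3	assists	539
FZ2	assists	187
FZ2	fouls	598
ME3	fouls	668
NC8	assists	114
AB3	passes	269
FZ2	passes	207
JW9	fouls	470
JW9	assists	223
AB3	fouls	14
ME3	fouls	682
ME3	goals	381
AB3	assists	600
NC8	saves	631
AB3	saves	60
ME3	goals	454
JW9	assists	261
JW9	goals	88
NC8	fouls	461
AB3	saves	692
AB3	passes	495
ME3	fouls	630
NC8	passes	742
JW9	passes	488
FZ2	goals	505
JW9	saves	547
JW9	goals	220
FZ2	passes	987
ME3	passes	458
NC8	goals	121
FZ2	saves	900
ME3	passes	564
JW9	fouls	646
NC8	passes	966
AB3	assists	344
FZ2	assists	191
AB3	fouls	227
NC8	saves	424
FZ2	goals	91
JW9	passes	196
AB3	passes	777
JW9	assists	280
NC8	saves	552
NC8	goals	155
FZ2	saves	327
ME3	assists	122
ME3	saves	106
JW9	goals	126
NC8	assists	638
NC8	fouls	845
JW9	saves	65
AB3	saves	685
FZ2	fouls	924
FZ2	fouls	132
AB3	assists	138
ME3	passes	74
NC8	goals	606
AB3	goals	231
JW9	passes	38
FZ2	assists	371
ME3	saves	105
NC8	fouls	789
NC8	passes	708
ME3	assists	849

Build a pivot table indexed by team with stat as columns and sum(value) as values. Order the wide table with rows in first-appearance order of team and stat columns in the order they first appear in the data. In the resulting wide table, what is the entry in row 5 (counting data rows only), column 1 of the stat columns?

668

With rows in first-appearance order of team, row 5 is team=JW9. stat columns in first-appearance order: saves, assists, goals, fouls, passes; column 1 is saves.
Long rows with team=JW9, stat=saves: 56 + 547 + 65 = 668.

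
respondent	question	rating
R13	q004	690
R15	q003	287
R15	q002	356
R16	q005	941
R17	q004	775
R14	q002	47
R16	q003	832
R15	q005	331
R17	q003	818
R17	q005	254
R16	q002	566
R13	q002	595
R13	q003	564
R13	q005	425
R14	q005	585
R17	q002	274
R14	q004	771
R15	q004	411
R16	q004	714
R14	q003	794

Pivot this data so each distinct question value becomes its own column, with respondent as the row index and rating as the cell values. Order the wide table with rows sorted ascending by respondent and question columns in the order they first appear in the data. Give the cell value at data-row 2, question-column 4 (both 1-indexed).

With rows sorted ascending by respondent, row 2 is respondent=R14. question columns in first-appearance order: q004, q003, q002, q005; column 4 is q005.
Long rows with respondent=R14, question=q005: rating = 585.

585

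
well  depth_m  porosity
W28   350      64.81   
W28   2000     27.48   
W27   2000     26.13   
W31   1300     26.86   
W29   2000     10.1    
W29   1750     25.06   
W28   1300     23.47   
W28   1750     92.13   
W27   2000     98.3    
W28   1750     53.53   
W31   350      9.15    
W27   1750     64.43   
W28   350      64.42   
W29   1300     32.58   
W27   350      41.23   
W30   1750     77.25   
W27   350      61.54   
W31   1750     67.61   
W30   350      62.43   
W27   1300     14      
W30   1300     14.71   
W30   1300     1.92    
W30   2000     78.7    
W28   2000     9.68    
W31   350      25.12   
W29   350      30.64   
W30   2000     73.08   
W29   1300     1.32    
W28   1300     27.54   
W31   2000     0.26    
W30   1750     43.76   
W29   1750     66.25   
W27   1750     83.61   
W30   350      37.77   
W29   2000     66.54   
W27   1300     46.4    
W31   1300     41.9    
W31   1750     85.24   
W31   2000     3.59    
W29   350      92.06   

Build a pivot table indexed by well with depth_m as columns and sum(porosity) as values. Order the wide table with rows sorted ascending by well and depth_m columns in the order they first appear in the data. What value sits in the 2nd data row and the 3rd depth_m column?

51.01

With rows sorted ascending by well, row 2 is well=W28. depth_m columns in first-appearance order: 350, 2000, 1300, 1750; column 3 is 1300.
Long rows with well=W28, depth_m=1300: 23.47 + 27.54 = 51.01.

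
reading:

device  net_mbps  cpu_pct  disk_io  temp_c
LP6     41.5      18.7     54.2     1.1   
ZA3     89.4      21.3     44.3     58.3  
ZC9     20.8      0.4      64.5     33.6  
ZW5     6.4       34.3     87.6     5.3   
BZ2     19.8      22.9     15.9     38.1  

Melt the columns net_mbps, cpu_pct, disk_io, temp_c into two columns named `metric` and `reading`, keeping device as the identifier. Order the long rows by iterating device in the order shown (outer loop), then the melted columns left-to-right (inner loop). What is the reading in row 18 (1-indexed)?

22.9

20 rows total (5 × 4). Row 18: index ⌊(18-1)/4⌋ = 4 into device → BZ2; (18-1) mod 4 = 1 into the melted columns → cpu_pct.
So row 18 is (BZ2, cpu_pct, 22.9); reading = 22.9.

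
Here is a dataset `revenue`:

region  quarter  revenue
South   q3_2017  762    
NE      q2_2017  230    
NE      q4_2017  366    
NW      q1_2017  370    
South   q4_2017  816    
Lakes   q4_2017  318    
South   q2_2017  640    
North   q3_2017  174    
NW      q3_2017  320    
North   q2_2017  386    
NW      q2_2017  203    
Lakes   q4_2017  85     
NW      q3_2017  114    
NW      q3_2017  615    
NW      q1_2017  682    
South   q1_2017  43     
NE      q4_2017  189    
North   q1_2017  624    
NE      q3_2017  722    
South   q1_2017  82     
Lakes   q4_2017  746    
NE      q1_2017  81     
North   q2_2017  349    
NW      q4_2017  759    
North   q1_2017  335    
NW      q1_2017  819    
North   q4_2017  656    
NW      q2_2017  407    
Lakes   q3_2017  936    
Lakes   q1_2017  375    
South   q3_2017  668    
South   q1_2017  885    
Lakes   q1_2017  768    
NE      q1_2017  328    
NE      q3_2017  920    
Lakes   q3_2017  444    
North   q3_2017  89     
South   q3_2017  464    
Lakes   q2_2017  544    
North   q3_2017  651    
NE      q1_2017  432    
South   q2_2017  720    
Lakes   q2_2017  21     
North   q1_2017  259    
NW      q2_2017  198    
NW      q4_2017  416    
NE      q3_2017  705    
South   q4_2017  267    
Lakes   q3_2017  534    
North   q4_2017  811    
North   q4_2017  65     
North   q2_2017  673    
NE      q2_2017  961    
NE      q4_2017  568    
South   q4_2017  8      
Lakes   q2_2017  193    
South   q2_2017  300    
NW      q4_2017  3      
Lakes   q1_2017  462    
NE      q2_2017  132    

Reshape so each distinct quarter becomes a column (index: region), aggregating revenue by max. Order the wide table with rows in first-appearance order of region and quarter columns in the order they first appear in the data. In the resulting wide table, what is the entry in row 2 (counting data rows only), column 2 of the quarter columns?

With rows in first-appearance order of region, row 2 is region=NE. quarter columns in first-appearance order: q3_2017, q2_2017, q4_2017, q1_2017; column 2 is q2_2017.
Long rows with region=NE, quarter=q2_2017: max(230, 961, 132) = 961.

961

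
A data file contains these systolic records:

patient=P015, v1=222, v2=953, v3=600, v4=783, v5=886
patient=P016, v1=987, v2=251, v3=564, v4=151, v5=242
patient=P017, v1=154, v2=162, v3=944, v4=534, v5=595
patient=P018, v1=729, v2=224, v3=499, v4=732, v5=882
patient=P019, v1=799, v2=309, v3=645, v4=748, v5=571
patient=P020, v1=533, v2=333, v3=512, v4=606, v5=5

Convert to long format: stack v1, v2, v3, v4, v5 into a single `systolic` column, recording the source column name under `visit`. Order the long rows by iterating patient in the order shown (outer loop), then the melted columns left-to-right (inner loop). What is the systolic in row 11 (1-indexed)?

154

30 rows total (6 × 5). Row 11: index ⌊(11-1)/5⌋ = 2 into patient → P017; (11-1) mod 5 = 0 into the melted columns → v1.
So row 11 is (P017, v1, 154); systolic = 154.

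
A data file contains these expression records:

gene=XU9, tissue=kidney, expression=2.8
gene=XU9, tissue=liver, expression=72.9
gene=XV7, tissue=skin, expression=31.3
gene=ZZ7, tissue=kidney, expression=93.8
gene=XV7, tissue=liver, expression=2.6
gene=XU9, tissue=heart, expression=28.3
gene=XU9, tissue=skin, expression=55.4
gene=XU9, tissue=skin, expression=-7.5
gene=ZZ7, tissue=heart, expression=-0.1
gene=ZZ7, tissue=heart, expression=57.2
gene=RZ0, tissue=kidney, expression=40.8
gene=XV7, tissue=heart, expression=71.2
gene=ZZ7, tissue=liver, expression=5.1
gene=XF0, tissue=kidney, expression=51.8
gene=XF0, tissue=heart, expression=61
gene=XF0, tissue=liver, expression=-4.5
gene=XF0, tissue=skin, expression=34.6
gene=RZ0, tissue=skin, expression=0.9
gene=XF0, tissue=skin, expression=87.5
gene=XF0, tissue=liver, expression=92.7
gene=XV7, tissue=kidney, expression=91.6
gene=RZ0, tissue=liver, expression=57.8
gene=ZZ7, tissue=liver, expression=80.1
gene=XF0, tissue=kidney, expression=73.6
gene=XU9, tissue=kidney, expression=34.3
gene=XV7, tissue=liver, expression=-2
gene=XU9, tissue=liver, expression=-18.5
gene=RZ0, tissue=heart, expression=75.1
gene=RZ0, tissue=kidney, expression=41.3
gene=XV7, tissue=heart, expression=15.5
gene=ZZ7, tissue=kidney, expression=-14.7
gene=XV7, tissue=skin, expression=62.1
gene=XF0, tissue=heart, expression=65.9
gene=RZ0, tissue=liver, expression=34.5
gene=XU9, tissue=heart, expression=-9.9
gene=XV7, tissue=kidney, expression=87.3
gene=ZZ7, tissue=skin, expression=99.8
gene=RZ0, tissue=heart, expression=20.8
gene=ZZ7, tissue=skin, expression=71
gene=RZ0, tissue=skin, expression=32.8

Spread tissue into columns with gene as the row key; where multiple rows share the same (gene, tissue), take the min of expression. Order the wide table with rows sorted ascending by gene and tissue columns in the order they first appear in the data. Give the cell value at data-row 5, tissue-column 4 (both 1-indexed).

-0.1

With rows sorted ascending by gene, row 5 is gene=ZZ7. tissue columns in first-appearance order: kidney, liver, skin, heart; column 4 is heart.
Long rows with gene=ZZ7, tissue=heart: min(-0.1, 57.2) = -0.1.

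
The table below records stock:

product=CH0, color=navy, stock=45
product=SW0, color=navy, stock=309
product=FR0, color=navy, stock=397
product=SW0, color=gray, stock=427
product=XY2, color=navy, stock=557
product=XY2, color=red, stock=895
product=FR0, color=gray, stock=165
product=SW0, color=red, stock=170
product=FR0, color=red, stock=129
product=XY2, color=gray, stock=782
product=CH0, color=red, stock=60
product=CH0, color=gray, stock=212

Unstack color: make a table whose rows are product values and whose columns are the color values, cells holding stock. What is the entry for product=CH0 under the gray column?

Wide layout: rows indexed by product, columns are the 3 distinct color values (navy, gray, red).
Cell (product=CH0, color=gray) draws from the long row where product=CH0 and color=gray, which has stock=212.

212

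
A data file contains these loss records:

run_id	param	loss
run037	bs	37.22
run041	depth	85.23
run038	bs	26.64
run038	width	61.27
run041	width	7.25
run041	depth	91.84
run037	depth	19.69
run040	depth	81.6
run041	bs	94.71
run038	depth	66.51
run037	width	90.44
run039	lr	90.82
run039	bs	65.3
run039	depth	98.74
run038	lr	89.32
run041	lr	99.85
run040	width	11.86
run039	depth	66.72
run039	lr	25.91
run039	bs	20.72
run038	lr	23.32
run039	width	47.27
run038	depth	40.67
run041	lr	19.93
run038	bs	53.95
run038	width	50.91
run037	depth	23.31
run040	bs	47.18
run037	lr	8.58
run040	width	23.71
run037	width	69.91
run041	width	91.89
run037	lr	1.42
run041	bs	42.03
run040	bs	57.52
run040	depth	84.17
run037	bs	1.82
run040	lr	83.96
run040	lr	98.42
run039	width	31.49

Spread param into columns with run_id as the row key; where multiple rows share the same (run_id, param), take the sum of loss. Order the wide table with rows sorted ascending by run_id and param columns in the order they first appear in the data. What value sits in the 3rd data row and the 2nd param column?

With rows sorted ascending by run_id, row 3 is run_id=run039. param columns in first-appearance order: bs, depth, width, lr; column 2 is depth.
Long rows with run_id=run039, param=depth: 98.74 + 66.72 = 165.46.

165.46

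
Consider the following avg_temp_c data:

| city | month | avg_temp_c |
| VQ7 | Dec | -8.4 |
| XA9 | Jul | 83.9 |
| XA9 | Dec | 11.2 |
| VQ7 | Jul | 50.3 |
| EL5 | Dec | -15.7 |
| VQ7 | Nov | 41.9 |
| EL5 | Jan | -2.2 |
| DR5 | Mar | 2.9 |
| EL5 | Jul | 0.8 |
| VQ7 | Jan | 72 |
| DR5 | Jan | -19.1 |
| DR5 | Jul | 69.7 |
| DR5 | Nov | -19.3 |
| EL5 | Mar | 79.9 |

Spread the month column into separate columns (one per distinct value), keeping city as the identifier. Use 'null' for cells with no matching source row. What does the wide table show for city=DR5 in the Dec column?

null

No long-format row has city=DR5 and month=Dec, so the cell is null.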